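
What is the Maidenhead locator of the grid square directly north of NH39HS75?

Latitude extended square 5; +1 → 6.
The longitude characters are unchanged.

NH39hs76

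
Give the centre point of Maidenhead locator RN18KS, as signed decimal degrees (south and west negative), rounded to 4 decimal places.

Field R=17, N=13: +17·20° lon, +13·10° lat → SW at lon 160°, lat 40°.
Square 1, 8: +1·2° lon, +8·1° lat → SW at lon 162°, lat 48°.
Subsquare k=10, s=18: +10·0.0833333° lon, +18·0.0416667° lat → SW at lon 162.833°, lat 48.75°.
Cell spans 0.0833333° lon × 0.0416667° lat. Centre is SW corner plus half of each.
latitude 48.7708, longitude 162.8750.

48.7708, 162.8750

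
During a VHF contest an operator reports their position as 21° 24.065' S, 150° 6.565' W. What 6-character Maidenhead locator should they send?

Offset from 180°W / 90°S: lon 29.8906°, lat 68.5989°.
Field: 29.8906/20 → 1 → B, 68.5989/10 → 6 → G; chars BG.
Square: 9.8906/2 → 4, 8.5989/1 → 8; chars 48.
Subsquare: 1.8906/0.0833333 → 22 → w, 0.5989/0.0416667 → 14 → o; chars wo.

BG48wo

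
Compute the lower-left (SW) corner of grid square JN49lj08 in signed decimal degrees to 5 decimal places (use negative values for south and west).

49.40833, 8.91667

Field J=9, N=13: +9·20° lon, +13·10° lat → SW at lon 0°, lat 40°.
Square 4, 9: +4·2° lon, +9·1° lat → SW at lon 8°, lat 49°.
Subsquare l=11, j=9: +11·0.0833333° lon, +9·0.0416667° lat → SW at lon 8.91667°, lat 49.375°.
Extended square 0, 8: +0·0.00833333° lon, +8·0.00416667° lat → SW at lon 8.91667°, lat 49.4083°.
latitude 49.40833, longitude 8.91667.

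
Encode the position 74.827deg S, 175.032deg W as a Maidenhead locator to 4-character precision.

AB25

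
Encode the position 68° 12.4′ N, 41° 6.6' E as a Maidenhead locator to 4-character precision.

LP08

Shift to the Maidenhead origin (180°W, 90°S): lon 221.11, lat 158.21.
Field: 221.11/20 → 11 → L, 158.21/10 → 15 → P; chars LP.
Square: 1.11/2 → 0, 8.21/1 → 8; chars 08.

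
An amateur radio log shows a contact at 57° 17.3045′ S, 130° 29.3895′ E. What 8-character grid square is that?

PD52fr80

Offset from 180°W / 90°S: lon 310.48982°, lat 32.71159°.
Field: lon ⌊310.48982/20⌋ = 15 → P; lat ⌊32.71159/10⌋ = 3 → D.
Square: lon ⌊10.48982/2⌋ = 5; lat ⌊2.71159/1⌋ = 2.
Subsquare: lon ⌊0.48982/0.0833333⌋ = 5 → f; lat ⌊0.71159/0.0416667⌋ = 17 → r.
Extended square: lon ⌊0.07316/0.00833333⌋ = 8; lat ⌊0.00326/0.00416667⌋ = 0.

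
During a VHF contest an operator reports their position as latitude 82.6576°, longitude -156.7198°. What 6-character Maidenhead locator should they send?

BR12pp

Shift to the Maidenhead origin (180°W, 90°S): lon 23.2802, lat 172.6576.
Field: 23.2802/20 → 1 → B, 172.6576/10 → 17 → R; chars BR.
Square: 3.2802/2 → 1, 2.6576/1 → 2; chars 12.
Subsquare: 1.2802/0.0833333 → 15 → p, 0.6576/0.0416667 → 15 → p; chars pp.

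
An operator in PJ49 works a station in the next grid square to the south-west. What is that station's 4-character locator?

Longitude square 4; −1 → 3.
Latitude square 9; −1 → 8.

PJ38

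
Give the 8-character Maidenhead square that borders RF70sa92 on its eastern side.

RF70ta02

Longitude extended square 9; +1 → 10, wraps to 0, carry into subsquare.
Longitude subsquare s = 18; +1 → 19 = t.
The latitude characters are unchanged.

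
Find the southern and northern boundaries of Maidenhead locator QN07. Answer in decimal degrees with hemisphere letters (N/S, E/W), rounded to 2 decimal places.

47.00° N, 48.00° N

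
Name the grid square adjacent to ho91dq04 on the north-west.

Longitude extended square 0; −1 → -1, wraps to 9, carry into subsquare.
Longitude subsquare d = 3; −1 → 2 = c.
Latitude extended square 4; +1 → 5.

HO91cq95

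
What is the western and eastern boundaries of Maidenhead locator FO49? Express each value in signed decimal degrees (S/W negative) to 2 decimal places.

Field F=5, O=14: +5·20° lon, +14·10° lat → SW at lon -80°, lat 50°.
Square 4, 9: +4·2° lon, +9·1° lat → SW at lon -72°, lat 59°.
Cell spans 2° lon × 1° lat.
west -72.00, east -70.00.

-72.00, -70.00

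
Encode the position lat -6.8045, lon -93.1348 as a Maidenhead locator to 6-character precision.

Add 180° to longitude and 90° to latitude: 86.8652, 83.1955.
Field: 86.8652/20 → 4 → E, 83.1955/10 → 8 → I; chars EI.
Square: 6.8652/2 → 3, 3.1955/1 → 3; chars 33.
Subsquare: 0.8652/0.0833333 → 10 → k, 0.1955/0.0416667 → 4 → e; chars ke.

EI33ke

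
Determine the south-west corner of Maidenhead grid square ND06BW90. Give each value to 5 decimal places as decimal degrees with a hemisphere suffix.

53.08333° S, 80.15833° E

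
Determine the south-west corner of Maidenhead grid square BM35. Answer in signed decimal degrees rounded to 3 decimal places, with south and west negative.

Field B=1, M=12: +1·20° lon, +12·10° lat → SW at lon -160°, lat 30°.
Square 3, 5: +3·2° lon, +5·1° lat → SW at lon -154°, lat 35°.
latitude 35.000, longitude -154.000.

35.000, -154.000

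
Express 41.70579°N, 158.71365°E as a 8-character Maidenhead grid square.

QN91iq59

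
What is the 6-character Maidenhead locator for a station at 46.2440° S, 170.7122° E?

Add 180° to longitude and 90° to latitude: 350.7122, 43.7560.
Field: 350.7122/20 → 17 → R, 43.7560/10 → 4 → E; chars RE.
Square: 10.7122/2 → 5, 3.7560/1 → 3; chars 53.
Subsquare: 0.7122/0.0833333 → 8 → i, 0.7560/0.0416667 → 18 → s; chars is.

RE53is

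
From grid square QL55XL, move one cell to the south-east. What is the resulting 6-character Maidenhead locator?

QL65ak

Longitude subsquare x = 23; +1 → 24, wraps to 0 = a, carry into square.
Longitude square 5; +1 → 6.
Latitude subsquare l = 11; −1 → 10 = k.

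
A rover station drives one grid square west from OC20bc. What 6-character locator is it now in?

Longitude subsquare b = 1; −1 → 0 = a.
The latitude characters are unchanged.

OC20ac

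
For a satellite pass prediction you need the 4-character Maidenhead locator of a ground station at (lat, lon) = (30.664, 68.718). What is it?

Shift to the Maidenhead origin (180°W, 90°S): lon 248.72, lat 120.66.
Field (20°×10°, letters A–R): lon ⌊248.72/20⌋ = 12 → M; lat ⌊120.66/10⌋ = 12 → M.
Square (2°×1°, digits 0–9): lon ⌊8.72/2⌋ = 4; lat ⌊0.66/1⌋ = 0.

MM40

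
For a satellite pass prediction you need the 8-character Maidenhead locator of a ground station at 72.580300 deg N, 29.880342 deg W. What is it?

HQ52bn49

Add 180° to longitude and 90° to latitude: 150.11966, 162.58030.
Field: 150.11966/20 → 7 → H, 162.58030/10 → 16 → Q; chars HQ.
Square: 10.11966/2 → 5, 2.58030/1 → 2; chars 52.
Subsquare: 0.11966/0.0833333 → 1 → b, 0.58030/0.0416667 → 13 → n; chars bn.
Extended square: 0.03632/0.00833333 → 4, 0.03863/0.00416667 → 9; chars 49.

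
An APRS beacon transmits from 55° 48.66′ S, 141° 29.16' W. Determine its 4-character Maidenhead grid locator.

Add 180° to longitude and 90° to latitude: 38.51, 34.19.
Field: 38.51/20 → 1 → B, 34.19/10 → 3 → D; chars BD.
Square: 18.51/2 → 9, 4.19/1 → 4; chars 94.

BD94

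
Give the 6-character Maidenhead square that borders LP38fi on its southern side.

Latitude subsquare i = 8; −1 → 7 = h.
The longitude characters are unchanged.

LP38fh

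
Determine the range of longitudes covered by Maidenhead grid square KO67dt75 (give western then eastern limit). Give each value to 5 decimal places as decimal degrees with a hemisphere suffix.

Field K=10, O=14: +10·20° lon, +14·10° lat → SW at lon 20°, lat 50°.
Square 6, 7: +6·2° lon, +7·1° lat → SW at lon 32°, lat 57°.
Subsquare d=3, t=19: +3·0.0833333° lon, +19·0.0416667° lat → SW at lon 32.25°, lat 57.7917°.
Extended square 7, 5: +7·0.00833333° lon, +5·0.00416667° lat → SW at lon 32.3083°, lat 57.8125°.
Cell spans 0.00833333° lon × 0.00416667° lat.
west 32.30833° E, east 32.31667° E.

32.30833° E, 32.31667° E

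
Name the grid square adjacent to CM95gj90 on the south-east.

CM95hi09

Longitude extended square 9; +1 → 10, wraps to 0, carry into subsquare.
Longitude subsquare g = 6; +1 → 7 = h.
Latitude extended square 0; −1 → -1, wraps to 9, carry into subsquare.
Latitude subsquare j = 9; −1 → 8 = i.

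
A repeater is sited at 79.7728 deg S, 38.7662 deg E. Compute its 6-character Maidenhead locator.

KB90jf

Add 180° to longitude and 90° to latitude: 218.7662, 10.2272.
Field: 218.7662/20 → 10 → K, 10.2272/10 → 1 → B; chars KB.
Square: 18.7662/2 → 9, 0.2272/1 → 0; chars 90.
Subsquare: 0.7662/0.0833333 → 9 → j, 0.2272/0.0416667 → 5 → f; chars jf.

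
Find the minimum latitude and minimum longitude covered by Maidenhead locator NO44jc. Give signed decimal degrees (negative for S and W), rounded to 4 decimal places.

54.0833, 88.7500

Field N=13, O=14: +13·20° lon, +14·10° lat → SW at lon 80°, lat 50°.
Square 4, 4: +4·2° lon, +4·1° lat → SW at lon 88°, lat 54°.
Subsquare j=9, c=2: +9·0.0833333° lon, +2·0.0416667° lat → SW at lon 88.75°, lat 54.0833°.
latitude 54.0833, longitude 88.7500.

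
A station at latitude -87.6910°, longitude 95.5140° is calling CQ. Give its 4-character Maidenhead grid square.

Shift to the Maidenhead origin (180°W, 90°S): lon 275.51, lat 2.31.
Field: 275.51/20 → 13 → N, 2.31/10 → 0 → A; chars NA.
Square: 15.51/2 → 7, 2.31/1 → 2; chars 72.

NA72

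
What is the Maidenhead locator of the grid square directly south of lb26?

LB25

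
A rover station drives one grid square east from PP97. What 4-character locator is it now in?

Longitude square 9; +1 → 10, wraps to 0, carry into field.
Longitude field P = 15; +1 → 16 = Q.
The latitude characters are unchanged.

QP07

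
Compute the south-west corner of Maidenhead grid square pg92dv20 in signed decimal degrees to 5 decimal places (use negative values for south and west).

Field P=15, G=6: +15·20° lon, +6·10° lat → SW at lon 120°, lat -30°.
Square 9, 2: +9·2° lon, +2·1° lat → SW at lon 138°, lat -28°.
Subsquare d=3, v=21: +3·0.0833333° lon, +21·0.0416667° lat → SW at lon 138.25°, lat -27.125°.
Extended square 2, 0: +2·0.00833333° lon, +0·0.00416667° lat → SW at lon 138.267°, lat -27.125°.
latitude -27.12500, longitude 138.26667.

-27.12500, 138.26667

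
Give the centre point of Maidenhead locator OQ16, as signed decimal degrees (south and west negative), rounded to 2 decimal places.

76.50, 103.00

Field O=14, Q=16: +14·20° lon, +16·10° lat → SW at lon 100°, lat 70°.
Square 1, 6: +1·2° lon, +6·1° lat → SW at lon 102°, lat 76°.
Cell spans 2° lon × 1° lat. Centre is SW corner plus half of each.
latitude 76.50, longitude 103.00.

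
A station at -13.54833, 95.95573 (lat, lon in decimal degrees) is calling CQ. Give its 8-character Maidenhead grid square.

NH76xk48

Offset from 180°W / 90°S: lon 275.95573°, lat 76.45167°.
Field (20°×10°, letters A–R): lon ⌊275.95573/20⌋ = 13 → N; lat ⌊76.45167/10⌋ = 7 → H.
Square (2°×1°, digits 0–9): lon ⌊15.95573/2⌋ = 7; lat ⌊6.45167/1⌋ = 6.
Subsquare (5′×2.5′, letters a–x): lon ⌊1.95573/0.0833333⌋ = 23 → x; lat ⌊0.45167/0.0416667⌋ = 10 → k.
Extended square (30″×15″, digits 0–9): lon ⌊0.03906/0.00833333⌋ = 4; lat ⌊0.03500/0.00416667⌋ = 8.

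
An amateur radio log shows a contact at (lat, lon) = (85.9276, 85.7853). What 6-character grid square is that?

Shift to the Maidenhead origin (180°W, 90°S): lon 265.7853, lat 175.9276.
Field: lon ⌊265.7853/20⌋ = 13 → N; lat ⌊175.9276/10⌋ = 17 → R.
Square: lon ⌊5.7853/2⌋ = 2; lat ⌊5.9276/1⌋ = 5.
Subsquare: lon ⌊1.7853/0.0833333⌋ = 21 → v; lat ⌊0.9276/0.0416667⌋ = 22 → w.

NR25vw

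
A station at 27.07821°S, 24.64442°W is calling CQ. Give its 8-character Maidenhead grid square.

HG72qw21

Shift to the Maidenhead origin (180°W, 90°S): lon 155.35558, lat 62.92179.
Field (20°×10°, letters A–R): lon ⌊155.35558/20⌋ = 7 → H; lat ⌊62.92179/10⌋ = 6 → G.
Square (2°×1°, digits 0–9): lon ⌊15.35558/2⌋ = 7; lat ⌊2.92179/1⌋ = 2.
Subsquare (5′×2.5′, letters a–x): lon ⌊1.35558/0.0833333⌋ = 16 → q; lat ⌊0.92179/0.0416667⌋ = 22 → w.
Extended square (30″×15″, digits 0–9): lon ⌊0.02225/0.00833333⌋ = 2; lat ⌊0.00512/0.00416667⌋ = 1.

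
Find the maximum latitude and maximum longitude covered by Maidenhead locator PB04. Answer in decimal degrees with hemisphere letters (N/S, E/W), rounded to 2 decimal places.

Field P=15, B=1: +15·20° lon, +1·10° lat → SW at lon 120°, lat -80°.
Square 0, 4: +0·2° lon, +4·1° lat → SW at lon 120°, lat -76°.
Cell spans 2° lon × 1° lat. NE corner is SW corner plus one full cell.
latitude 75.00° S, longitude 122.00° E.

75.00° S, 122.00° E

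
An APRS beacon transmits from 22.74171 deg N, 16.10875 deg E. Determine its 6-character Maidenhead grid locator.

JL82br

Offset from 180°W / 90°S: lon 196.1087°, lat 112.7417°.
Field: lon ⌊196.1087/20⌋ = 9 → J; lat ⌊112.7417/10⌋ = 11 → L.
Square: lon ⌊16.1087/2⌋ = 8; lat ⌊2.7417/1⌋ = 2.
Subsquare: lon ⌊0.1087/0.0833333⌋ = 1 → b; lat ⌊0.7417/0.0416667⌋ = 17 → r.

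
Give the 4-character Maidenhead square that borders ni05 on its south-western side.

Longitude square 0; −1 → -1, wraps to 9, carry into field.
Longitude field N = 13; −1 → 12 = M.
Latitude square 5; −1 → 4.

MI94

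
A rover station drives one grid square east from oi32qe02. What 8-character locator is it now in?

Longitude extended square 0; +1 → 1.
The latitude characters are unchanged.

OI32qe12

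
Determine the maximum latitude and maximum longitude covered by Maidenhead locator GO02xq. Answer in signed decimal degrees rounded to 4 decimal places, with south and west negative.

Field G=6, O=14: +6·20° lon, +14·10° lat → SW at lon -60°, lat 50°.
Square 0, 2: +0·2° lon, +2·1° lat → SW at lon -60°, lat 52°.
Subsquare x=23, q=16: +23·0.0833333° lon, +16·0.0416667° lat → SW at lon -58.0833°, lat 52.6667°.
Cell spans 0.0833333° lon × 0.0416667° lat. NE corner is SW corner plus one full cell.
latitude 52.7083, longitude -58.0000.

52.7083, -58.0000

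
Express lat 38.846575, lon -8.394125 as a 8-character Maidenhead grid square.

IM58tu23

Shift to the Maidenhead origin (180°W, 90°S): lon 171.60587, lat 128.84658.
Field: lon ⌊171.60587/20⌋ = 8 → I; lat ⌊128.84658/10⌋ = 12 → M.
Square: lon ⌊11.60587/2⌋ = 5; lat ⌊8.84658/1⌋ = 8.
Subsquare: lon ⌊1.60587/0.0833333⌋ = 19 → t; lat ⌊0.84658/0.0416667⌋ = 20 → u.
Extended square: lon ⌊0.02254/0.00833333⌋ = 2; lat ⌊0.01324/0.00416667⌋ = 3.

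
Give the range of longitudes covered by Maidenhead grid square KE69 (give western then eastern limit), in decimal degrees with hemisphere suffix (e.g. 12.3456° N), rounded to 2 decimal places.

32.00° E, 34.00° E

Field K=10, E=4: +10·20° lon, +4·10° lat → SW at lon 20°, lat -50°.
Square 6, 9: +6·2° lon, +9·1° lat → SW at lon 32°, lat -41°.
Cell spans 2° lon × 1° lat.
west 32.00° E, east 34.00° E.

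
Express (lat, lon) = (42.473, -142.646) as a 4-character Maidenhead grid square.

BN82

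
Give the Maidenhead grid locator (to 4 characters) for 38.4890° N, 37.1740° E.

KM88

Add 180° to longitude and 90° to latitude: 217.17, 128.49.
Field: 217.17/20 → 10 → K, 128.49/10 → 12 → M; chars KM.
Square: 17.17/2 → 8, 8.49/1 → 8; chars 88.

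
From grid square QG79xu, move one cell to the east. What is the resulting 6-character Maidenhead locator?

Longitude subsquare x = 23; +1 → 24, wraps to 0 = a, carry into square.
Longitude square 7; +1 → 8.
The latitude characters are unchanged.

QG89au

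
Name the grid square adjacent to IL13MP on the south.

IL13mo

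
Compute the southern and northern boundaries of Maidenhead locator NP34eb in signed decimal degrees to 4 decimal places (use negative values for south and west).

64.0417, 64.0833

Field N=13, P=15: +13·20° lon, +15·10° lat → SW at lon 80°, lat 60°.
Square 3, 4: +3·2° lon, +4·1° lat → SW at lon 86°, lat 64°.
Subsquare e=4, b=1: +4·0.0833333° lon, +1·0.0416667° lat → SW at lon 86.3333°, lat 64.0417°.
Cell spans 0.0833333° lon × 0.0416667° lat.
south 64.0417, north 64.0833.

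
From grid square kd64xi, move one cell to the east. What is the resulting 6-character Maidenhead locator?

KD74ai

Longitude subsquare x = 23; +1 → 24, wraps to 0 = a, carry into square.
Longitude square 6; +1 → 7.
The latitude characters are unchanged.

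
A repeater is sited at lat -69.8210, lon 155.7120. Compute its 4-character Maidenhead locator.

QC70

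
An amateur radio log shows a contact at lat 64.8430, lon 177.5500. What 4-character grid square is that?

Offset from 180°W / 90°S: lon 357.55°, lat 154.84°.
Field: lon ⌊357.55/20⌋ = 17 → R; lat ⌊154.84/10⌋ = 15 → P.
Square: lon ⌊17.55/2⌋ = 8; lat ⌊4.84/1⌋ = 4.

RP84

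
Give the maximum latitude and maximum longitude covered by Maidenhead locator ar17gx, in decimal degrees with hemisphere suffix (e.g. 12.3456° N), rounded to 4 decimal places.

88.0000° N, 177.4167° W

Field A=0, R=17: +0·20° lon, +17·10° lat → SW at lon -180°, lat 80°.
Square 1, 7: +1·2° lon, +7·1° lat → SW at lon -178°, lat 87°.
Subsquare g=6, x=23: +6·0.0833333° lon, +23·0.0416667° lat → SW at lon -177.5°, lat 87.9583°.
Cell spans 0.0833333° lon × 0.0416667° lat. NE corner is SW corner plus one full cell.
latitude 88.0000° N, longitude 177.4167° W.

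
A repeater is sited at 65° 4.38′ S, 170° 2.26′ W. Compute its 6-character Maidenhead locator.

AC44xw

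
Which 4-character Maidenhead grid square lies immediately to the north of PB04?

PB05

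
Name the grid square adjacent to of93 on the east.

PF03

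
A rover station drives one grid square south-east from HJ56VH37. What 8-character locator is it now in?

Longitude extended square 3; +1 → 4.
Latitude extended square 7; −1 → 6.

HJ56vh46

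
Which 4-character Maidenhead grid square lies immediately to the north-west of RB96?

Longitude square 9; −1 → 8.
Latitude square 6; +1 → 7.

RB87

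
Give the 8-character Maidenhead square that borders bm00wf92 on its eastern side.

BM00xf02

Longitude extended square 9; +1 → 10, wraps to 0, carry into subsquare.
Longitude subsquare w = 22; +1 → 23 = x.
The latitude characters are unchanged.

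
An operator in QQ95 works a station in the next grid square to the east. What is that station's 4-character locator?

Longitude square 9; +1 → 10, wraps to 0, carry into field.
Longitude field Q = 16; +1 → 17 = R.
The latitude characters are unchanged.

RQ05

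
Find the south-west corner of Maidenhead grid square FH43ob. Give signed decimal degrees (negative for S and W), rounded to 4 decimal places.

-16.9583, -70.8333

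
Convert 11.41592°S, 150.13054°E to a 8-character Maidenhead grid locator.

Offset from 180°W / 90°S: lon 330.13054°, lat 78.58408°.
Field: lon ⌊330.13054/20⌋ = 16 → Q; lat ⌊78.58408/10⌋ = 7 → H.
Square: lon ⌊10.13054/2⌋ = 5; lat ⌊8.58408/1⌋ = 8.
Subsquare: lon ⌊0.13054/0.0833333⌋ = 1 → b; lat ⌊0.58408/0.0416667⌋ = 14 → o.
Extended square: lon ⌊0.04721/0.00833333⌋ = 5; lat ⌊0.00075/0.00416667⌋ = 0.

QH58bo50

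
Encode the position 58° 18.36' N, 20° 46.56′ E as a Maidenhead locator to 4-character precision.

Add 180° to longitude and 90° to latitude: 200.78, 148.31.
Field: lon ⌊200.78/20⌋ = 10 → K; lat ⌊148.31/10⌋ = 14 → O.
Square: lon ⌊0.78/2⌋ = 0; lat ⌊8.31/1⌋ = 8.

KO08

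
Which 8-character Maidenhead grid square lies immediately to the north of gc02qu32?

GC02qu33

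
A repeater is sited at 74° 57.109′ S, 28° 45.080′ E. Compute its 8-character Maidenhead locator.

KB45jb01

Offset from 180°W / 90°S: lon 208.75133°, lat 15.04818°.
Field (20°×10°, letters A–R): lon ⌊208.75133/20⌋ = 10 → K; lat ⌊15.04818/10⌋ = 1 → B.
Square (2°×1°, digits 0–9): lon ⌊8.75133/2⌋ = 4; lat ⌊5.04818/1⌋ = 5.
Subsquare (5′×2.5′, letters a–x): lon ⌊0.75133/0.0833333⌋ = 9 → j; lat ⌊0.04818/0.0416667⌋ = 1 → b.
Extended square (30″×15″, digits 0–9): lon ⌊0.00133/0.00833333⌋ = 0; lat ⌊0.00652/0.00416667⌋ = 1.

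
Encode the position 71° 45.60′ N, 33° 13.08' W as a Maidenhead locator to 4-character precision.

HQ31

Add 180° to longitude and 90° to latitude: 146.78, 161.76.
Field: lon ⌊146.78/20⌋ = 7 → H; lat ⌊161.76/10⌋ = 16 → Q.
Square: lon ⌊6.78/2⌋ = 3; lat ⌊1.76/1⌋ = 1.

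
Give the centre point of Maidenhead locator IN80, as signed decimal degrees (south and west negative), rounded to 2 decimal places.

Field I=8, N=13: +8·20° lon, +13·10° lat → SW at lon -20°, lat 40°.
Square 8, 0: +8·2° lon, +0·1° lat → SW at lon -4°, lat 40°.
Cell spans 2° lon × 1° lat. Centre is SW corner plus half of each.
latitude 40.50, longitude -3.00.

40.50, -3.00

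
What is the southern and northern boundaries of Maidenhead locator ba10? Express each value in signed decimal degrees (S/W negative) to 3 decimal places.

Field B=1, A=0: +1·20° lon, +0·10° lat → SW at lon -160°, lat -90°.
Square 1, 0: +1·2° lon, +0·1° lat → SW at lon -158°, lat -90°.
Cell spans 2° lon × 1° lat.
south -90.000, north -89.000.

-90.000, -89.000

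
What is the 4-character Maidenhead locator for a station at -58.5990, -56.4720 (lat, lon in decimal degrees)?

GD11

Add 180° to longitude and 90° to latitude: 123.53, 31.40.
Field: 123.53/20 → 6 → G, 31.40/10 → 3 → D; chars GD.
Square: 3.53/2 → 1, 1.40/1 → 1; chars 11.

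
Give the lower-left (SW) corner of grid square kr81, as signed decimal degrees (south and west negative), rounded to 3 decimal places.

81.000, 36.000

Field K=10, R=17: +10·20° lon, +17·10° lat → SW at lon 20°, lat 80°.
Square 8, 1: +8·2° lon, +1·1° lat → SW at lon 36°, lat 81°.
latitude 81.000, longitude 36.000.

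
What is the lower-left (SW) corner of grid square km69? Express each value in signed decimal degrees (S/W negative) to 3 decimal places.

39.000, 32.000

Field K=10, M=12: +10·20° lon, +12·10° lat → SW at lon 20°, lat 30°.
Square 6, 9: +6·2° lon, +9·1° lat → SW at lon 32°, lat 39°.
latitude 39.000, longitude 32.000.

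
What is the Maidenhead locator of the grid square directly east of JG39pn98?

Longitude extended square 9; +1 → 10, wraps to 0, carry into subsquare.
Longitude subsquare p = 15; +1 → 16 = q.
The latitude characters are unchanged.

JG39qn08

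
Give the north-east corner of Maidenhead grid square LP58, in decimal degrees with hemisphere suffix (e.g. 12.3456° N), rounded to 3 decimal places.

Field L=11, P=15: +11·20° lon, +15·10° lat → SW at lon 40°, lat 60°.
Square 5, 8: +5·2° lon, +8·1° lat → SW at lon 50°, lat 68°.
Cell spans 2° lon × 1° lat. NE corner is SW corner plus one full cell.
latitude 69.000° N, longitude 52.000° E.

69.000° N, 52.000° E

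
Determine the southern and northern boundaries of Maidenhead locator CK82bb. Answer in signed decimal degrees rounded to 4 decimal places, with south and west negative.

Field C=2, K=10: +2·20° lon, +10·10° lat → SW at lon -140°, lat 10°.
Square 8, 2: +8·2° lon, +2·1° lat → SW at lon -124°, lat 12°.
Subsquare b=1, b=1: +1·0.0833333° lon, +1·0.0416667° lat → SW at lon -123.917°, lat 12.0417°.
Cell spans 0.0833333° lon × 0.0416667° lat.
south 12.0417, north 12.0833.

12.0417, 12.0833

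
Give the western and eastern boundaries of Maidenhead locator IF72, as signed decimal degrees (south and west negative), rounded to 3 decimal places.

Field I=8, F=5: +8·20° lon, +5·10° lat → SW at lon -20°, lat -40°.
Square 7, 2: +7·2° lon, +2·1° lat → SW at lon -6°, lat -38°.
Cell spans 2° lon × 1° lat.
west -6.000, east -4.000.

-6.000, -4.000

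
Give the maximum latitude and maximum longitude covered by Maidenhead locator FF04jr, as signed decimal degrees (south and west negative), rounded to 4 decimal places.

-35.2500, -79.1667

Field F=5, F=5: +5·20° lon, +5·10° lat → SW at lon -80°, lat -40°.
Square 0, 4: +0·2° lon, +4·1° lat → SW at lon -80°, lat -36°.
Subsquare j=9, r=17: +9·0.0833333° lon, +17·0.0416667° lat → SW at lon -79.25°, lat -35.2917°.
Cell spans 0.0833333° lon × 0.0416667° lat. NE corner is SW corner plus one full cell.
latitude -35.2500, longitude -79.1667.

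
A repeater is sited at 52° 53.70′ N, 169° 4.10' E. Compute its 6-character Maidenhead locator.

RO42mv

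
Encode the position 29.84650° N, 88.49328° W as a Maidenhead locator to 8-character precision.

EL59su03

Shift to the Maidenhead origin (180°W, 90°S): lon 91.50672, lat 119.84650.
Field (20°×10°, letters A–R): 91.50672/20 → 4 → E, 119.84650/10 → 11 → L; chars EL.
Square (2°×1°, digits 0–9): 11.50672/2 → 5, 9.84650/1 → 9; chars 59.
Subsquare (5′×2.5′, letters a–x): 1.50672/0.0833333 → 18 → s, 0.84650/0.0416667 → 20 → u; chars su.
Extended square (30″×15″, digits 0–9): 0.00672/0.00833333 → 0, 0.01317/0.00416667 → 3; chars 03.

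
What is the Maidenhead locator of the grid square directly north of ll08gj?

Latitude subsquare j = 9; +1 → 10 = k.
The longitude characters are unchanged.

LL08gk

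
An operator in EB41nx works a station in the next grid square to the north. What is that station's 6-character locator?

EB42na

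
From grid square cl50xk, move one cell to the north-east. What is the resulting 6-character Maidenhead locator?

CL60al

Longitude subsquare x = 23; +1 → 24, wraps to 0 = a, carry into square.
Longitude square 5; +1 → 6.
Latitude subsquare k = 10; +1 → 11 = l.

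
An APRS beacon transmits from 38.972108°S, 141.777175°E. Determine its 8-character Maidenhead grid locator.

QF01va36

Shift to the Maidenhead origin (180°W, 90°S): lon 321.77717, lat 51.02789.
Field: lon ⌊321.77717/20⌋ = 16 → Q; lat ⌊51.02789/10⌋ = 5 → F.
Square: lon ⌊1.77717/2⌋ = 0; lat ⌊1.02789/1⌋ = 1.
Subsquare: lon ⌊1.77717/0.0833333⌋ = 21 → v; lat ⌊0.02789/0.0416667⌋ = 0 → a.
Extended square: lon ⌊0.02717/0.00833333⌋ = 3; lat ⌊0.02789/0.00416667⌋ = 6.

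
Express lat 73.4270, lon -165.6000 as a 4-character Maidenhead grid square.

AQ73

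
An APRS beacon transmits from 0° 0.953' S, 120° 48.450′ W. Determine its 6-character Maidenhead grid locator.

CI99ox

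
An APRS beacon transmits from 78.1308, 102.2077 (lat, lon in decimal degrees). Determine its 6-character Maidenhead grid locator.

OQ18cd

Shift to the Maidenhead origin (180°W, 90°S): lon 282.2077, lat 168.1308.
Field: 282.2077/20 → 14 → O, 168.1308/10 → 16 → Q; chars OQ.
Square: 2.2077/2 → 1, 8.1308/1 → 8; chars 18.
Subsquare: 0.2077/0.0833333 → 2 → c, 0.1308/0.0416667 → 3 → d; chars cd.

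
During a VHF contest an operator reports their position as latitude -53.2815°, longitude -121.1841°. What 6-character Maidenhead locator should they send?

Shift to the Maidenhead origin (180°W, 90°S): lon 58.8159, lat 36.7185.
Field: lon ⌊58.8159/20⌋ = 2 → C; lat ⌊36.7185/10⌋ = 3 → D.
Square: lon ⌊18.8159/2⌋ = 9; lat ⌊6.7185/1⌋ = 6.
Subsquare: lon ⌊0.8159/0.0833333⌋ = 9 → j; lat ⌊0.7185/0.0416667⌋ = 17 → r.

CD96jr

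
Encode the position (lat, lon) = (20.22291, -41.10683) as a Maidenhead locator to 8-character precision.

Add 180° to longitude and 90° to latitude: 138.89317, 110.22291.
Field: lon ⌊138.89317/20⌋ = 6 → G; lat ⌊110.22291/10⌋ = 11 → L.
Square: lon ⌊18.89317/2⌋ = 9; lat ⌊0.22291/1⌋ = 0.
Subsquare: lon ⌊0.89317/0.0833333⌋ = 10 → k; lat ⌊0.22291/0.0416667⌋ = 5 → f.
Extended square: lon ⌊0.05984/0.00833333⌋ = 7; lat ⌊0.01458/0.00416667⌋ = 3.

GL90kf73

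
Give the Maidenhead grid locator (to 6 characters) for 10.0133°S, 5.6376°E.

JH29tx

Add 180° to longitude and 90° to latitude: 185.6376, 79.9867.
Field: lon ⌊185.6376/20⌋ = 9 → J; lat ⌊79.9867/10⌋ = 7 → H.
Square: lon ⌊5.6376/2⌋ = 2; lat ⌊9.9867/1⌋ = 9.
Subsquare: lon ⌊1.6376/0.0833333⌋ = 19 → t; lat ⌊0.9867/0.0416667⌋ = 23 → x.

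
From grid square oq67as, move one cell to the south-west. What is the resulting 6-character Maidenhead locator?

Longitude subsquare a = 0; −1 → -1, wraps to 23 = x, carry into square.
Longitude square 6; −1 → 5.
Latitude subsquare s = 18; −1 → 17 = r.

OQ57xr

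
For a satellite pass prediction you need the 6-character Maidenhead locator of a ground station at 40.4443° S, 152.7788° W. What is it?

Shift to the Maidenhead origin (180°W, 90°S): lon 27.2212, lat 49.5557.
Field: lon ⌊27.2212/20⌋ = 1 → B; lat ⌊49.5557/10⌋ = 4 → E.
Square: lon ⌊7.2212/2⌋ = 3; lat ⌊9.5557/1⌋ = 9.
Subsquare: lon ⌊1.2212/0.0833333⌋ = 14 → o; lat ⌊0.5557/0.0416667⌋ = 13 → n.

BE39on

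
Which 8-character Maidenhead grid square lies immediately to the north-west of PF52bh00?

Longitude extended square 0; −1 → -1, wraps to 9, carry into subsquare.
Longitude subsquare b = 1; −1 → 0 = a.
Latitude extended square 0; +1 → 1.

PF52ah91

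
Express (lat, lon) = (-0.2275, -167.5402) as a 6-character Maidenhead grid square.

Add 180° to longitude and 90° to latitude: 12.4598, 89.7725.
Field (20°×10°, letters A–R): lon ⌊12.4598/20⌋ = 0 → A; lat ⌊89.7725/10⌋ = 8 → I.
Square (2°×1°, digits 0–9): lon ⌊12.4598/2⌋ = 6; lat ⌊9.7725/1⌋ = 9.
Subsquare (5′×2.5′, letters a–x): lon ⌊0.4598/0.0833333⌋ = 5 → f; lat ⌊0.7725/0.0416667⌋ = 18 → s.

AI69fs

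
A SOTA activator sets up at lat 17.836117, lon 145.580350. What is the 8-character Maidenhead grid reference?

QK27su90

Shift to the Maidenhead origin (180°W, 90°S): lon 325.58035, lat 107.83612.
Field: 325.58035/20 → 16 → Q, 107.83612/10 → 10 → K; chars QK.
Square: 5.58035/2 → 2, 7.83612/1 → 7; chars 27.
Subsquare: 1.58035/0.0833333 → 18 → s, 0.83612/0.0416667 → 20 → u; chars su.
Extended square: 0.08035/0.00833333 → 9, 0.00278/0.00416667 → 0; chars 90.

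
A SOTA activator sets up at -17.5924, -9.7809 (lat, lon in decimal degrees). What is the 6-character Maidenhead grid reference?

Add 180° to longitude and 90° to latitude: 170.2191, 72.4076.
Field (20°×10°, letters A–R): lon ⌊170.2191/20⌋ = 8 → I; lat ⌊72.4076/10⌋ = 7 → H.
Square (2°×1°, digits 0–9): lon ⌊10.2191/2⌋ = 5; lat ⌊2.4076/1⌋ = 2.
Subsquare (5′×2.5′, letters a–x): lon ⌊0.2191/0.0833333⌋ = 2 → c; lat ⌊0.4076/0.0416667⌋ = 9 → j.

IH52cj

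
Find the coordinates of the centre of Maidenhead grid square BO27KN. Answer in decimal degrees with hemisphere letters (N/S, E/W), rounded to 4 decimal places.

57.5625° N, 155.1250° W

Field B=1, O=14: +1·20° lon, +14·10° lat → SW at lon -160°, lat 50°.
Square 2, 7: +2·2° lon, +7·1° lat → SW at lon -156°, lat 57°.
Subsquare k=10, n=13: +10·0.0833333° lon, +13·0.0416667° lat → SW at lon -155.167°, lat 57.5417°.
Cell spans 0.0833333° lon × 0.0416667° lat. Centre is SW corner plus half of each.
latitude 57.5625° N, longitude 155.1250° W.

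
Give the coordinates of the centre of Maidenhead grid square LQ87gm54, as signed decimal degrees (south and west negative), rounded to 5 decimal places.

77.51875, 56.54583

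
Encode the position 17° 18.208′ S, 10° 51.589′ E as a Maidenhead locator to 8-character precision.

Shift to the Maidenhead origin (180°W, 90°S): lon 190.85982, lat 72.69653.
Field (20°×10°, letters A–R): 190.85982/20 → 9 → J, 72.69653/10 → 7 → H; chars JH.
Square (2°×1°, digits 0–9): 10.85982/2 → 5, 2.69653/1 → 2; chars 52.
Subsquare (5′×2.5′, letters a–x): 0.85982/0.0833333 → 10 → k, 0.69653/0.0416667 → 16 → q; chars kq.
Extended square (30″×15″, digits 0–9): 0.02648/0.00833333 → 3, 0.02987/0.00416667 → 7; chars 37.

JH52kq37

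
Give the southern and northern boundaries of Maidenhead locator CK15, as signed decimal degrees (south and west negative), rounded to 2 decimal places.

15.00, 16.00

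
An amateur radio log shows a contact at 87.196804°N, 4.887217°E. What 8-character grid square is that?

Shift to the Maidenhead origin (180°W, 90°S): lon 184.88722, lat 177.19680.
Field: lon ⌊184.88722/20⌋ = 9 → J; lat ⌊177.19680/10⌋ = 17 → R.
Square: lon ⌊4.88722/2⌋ = 2; lat ⌊7.19680/1⌋ = 7.
Subsquare: lon ⌊0.88722/0.0833333⌋ = 10 → k; lat ⌊0.19680/0.0416667⌋ = 4 → e.
Extended square: lon ⌊0.05388/0.00833333⌋ = 6; lat ⌊0.03014/0.00416667⌋ = 7.

JR27ke67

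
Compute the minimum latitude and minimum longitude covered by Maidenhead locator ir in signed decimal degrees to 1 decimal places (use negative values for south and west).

Field I=8, R=17: +8·20° lon, +17·10° lat → SW at lon -20°, lat 80°.
latitude 80.0, longitude -20.0.

80.0, -20.0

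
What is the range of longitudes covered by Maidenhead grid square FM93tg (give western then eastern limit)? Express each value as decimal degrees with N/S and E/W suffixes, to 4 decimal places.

60.4167° W, 60.3333° W

Field F=5, M=12: +5·20° lon, +12·10° lat → SW at lon -80°, lat 30°.
Square 9, 3: +9·2° lon, +3·1° lat → SW at lon -62°, lat 33°.
Subsquare t=19, g=6: +19·0.0833333° lon, +6·0.0416667° lat → SW at lon -60.4167°, lat 33.25°.
Cell spans 0.0833333° lon × 0.0416667° lat.
west 60.4167° W, east 60.3333° W.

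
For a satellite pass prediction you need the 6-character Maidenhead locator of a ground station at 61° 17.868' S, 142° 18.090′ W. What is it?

BC88uq

Add 180° to longitude and 90° to latitude: 37.6985, 28.7022.
Field (20°×10°, letters A–R): lon ⌊37.6985/20⌋ = 1 → B; lat ⌊28.7022/10⌋ = 2 → C.
Square (2°×1°, digits 0–9): lon ⌊17.6985/2⌋ = 8; lat ⌊8.7022/1⌋ = 8.
Subsquare (5′×2.5′, letters a–x): lon ⌊1.6985/0.0833333⌋ = 20 → u; lat ⌊0.7022/0.0416667⌋ = 16 → q.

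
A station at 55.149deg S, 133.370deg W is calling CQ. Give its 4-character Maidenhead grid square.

CD34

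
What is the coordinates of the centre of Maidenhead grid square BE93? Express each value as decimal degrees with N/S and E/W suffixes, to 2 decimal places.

46.50° S, 141.00° W

Field B=1, E=4: +1·20° lon, +4·10° lat → SW at lon -160°, lat -50°.
Square 9, 3: +9·2° lon, +3·1° lat → SW at lon -142°, lat -47°.
Cell spans 2° lon × 1° lat. Centre is SW corner plus half of each.
latitude 46.50° S, longitude 141.00° W.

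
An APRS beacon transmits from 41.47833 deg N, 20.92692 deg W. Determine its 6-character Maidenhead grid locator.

HN91ml

Shift to the Maidenhead origin (180°W, 90°S): lon 159.0731, lat 131.4783.
Field: 159.0731/20 → 7 → H, 131.4783/10 → 13 → N; chars HN.
Square: 19.0731/2 → 9, 1.4783/1 → 1; chars 91.
Subsquare: 1.0731/0.0833333 → 12 → m, 0.4783/0.0416667 → 11 → l; chars ml.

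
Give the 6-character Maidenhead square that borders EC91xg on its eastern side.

Longitude subsquare x = 23; +1 → 24, wraps to 0 = a, carry into square.
Longitude square 9; +1 → 10, wraps to 0, carry into field.
Longitude field E = 4; +1 → 5 = F.
The latitude characters are unchanged.

FC01ag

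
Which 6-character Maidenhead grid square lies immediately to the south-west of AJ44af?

AJ34xe

Longitude subsquare a = 0; −1 → -1, wraps to 23 = x, carry into square.
Longitude square 4; −1 → 3.
Latitude subsquare f = 5; −1 → 4 = e.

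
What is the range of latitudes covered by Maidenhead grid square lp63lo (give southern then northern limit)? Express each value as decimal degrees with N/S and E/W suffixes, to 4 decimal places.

63.5833° N, 63.6250° N

Field L=11, P=15: +11·20° lon, +15·10° lat → SW at lon 40°, lat 60°.
Square 6, 3: +6·2° lon, +3·1° lat → SW at lon 52°, lat 63°.
Subsquare l=11, o=14: +11·0.0833333° lon, +14·0.0416667° lat → SW at lon 52.9167°, lat 63.5833°.
Cell spans 0.0833333° lon × 0.0416667° lat.
south 63.5833° N, north 63.6250° N.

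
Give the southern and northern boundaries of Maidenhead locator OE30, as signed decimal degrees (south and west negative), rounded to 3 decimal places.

-50.000, -49.000

Field O=14, E=4: +14·20° lon, +4·10° lat → SW at lon 100°, lat -50°.
Square 3, 0: +3·2° lon, +0·1° lat → SW at lon 106°, lat -50°.
Cell spans 2° lon × 1° lat.
south -50.000, north -49.000.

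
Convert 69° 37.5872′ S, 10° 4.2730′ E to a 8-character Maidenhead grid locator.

Shift to the Maidenhead origin (180°W, 90°S): lon 190.07122, lat 20.37355.
Field (20°×10°, letters A–R): 190.07122/20 → 9 → J, 20.37355/10 → 2 → C; chars JC.
Square (2°×1°, digits 0–9): 10.07122/2 → 5, 0.37355/1 → 0; chars 50.
Subsquare (5′×2.5′, letters a–x): 0.07122/0.0833333 → 0 → a, 0.37355/0.0416667 → 8 → i; chars ai.
Extended square (30″×15″, digits 0–9): 0.07122/0.00833333 → 8, 0.04021/0.00416667 → 9; chars 89.

JC50ai89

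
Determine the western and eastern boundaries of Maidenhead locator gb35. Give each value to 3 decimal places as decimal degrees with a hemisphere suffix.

Field G=6, B=1: +6·20° lon, +1·10° lat → SW at lon -60°, lat -80°.
Square 3, 5: +3·2° lon, +5·1° lat → SW at lon -54°, lat -75°.
Cell spans 2° lon × 1° lat.
west 54.000° W, east 52.000° W.

54.000° W, 52.000° W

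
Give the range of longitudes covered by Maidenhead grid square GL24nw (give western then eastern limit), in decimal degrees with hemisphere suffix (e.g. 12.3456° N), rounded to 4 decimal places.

54.9167° W, 54.8333° W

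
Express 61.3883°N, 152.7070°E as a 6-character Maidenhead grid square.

Offset from 180°W / 90°S: lon 332.7070°, lat 151.3883°.
Field: 332.7070/20 → 16 → Q, 151.3883/10 → 15 → P; chars QP.
Square: 12.7070/2 → 6, 1.3883/1 → 1; chars 61.
Subsquare: 0.7070/0.0833333 → 8 → i, 0.3883/0.0416667 → 9 → j; chars ij.

QP61ij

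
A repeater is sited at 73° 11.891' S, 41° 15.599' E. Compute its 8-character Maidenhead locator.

LB06pt12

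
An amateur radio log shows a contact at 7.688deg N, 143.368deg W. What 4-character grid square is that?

Shift to the Maidenhead origin (180°W, 90°S): lon 36.63, lat 97.69.
Field: lon ⌊36.63/20⌋ = 1 → B; lat ⌊97.69/10⌋ = 9 → J.
Square: lon ⌊16.63/2⌋ = 8; lat ⌊7.69/1⌋ = 7.

BJ87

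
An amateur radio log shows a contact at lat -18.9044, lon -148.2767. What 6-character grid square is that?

BH51uc

Add 180° to longitude and 90° to latitude: 31.7233, 71.0956.
Field (20°×10°, letters A–R): lon ⌊31.7233/20⌋ = 1 → B; lat ⌊71.0956/10⌋ = 7 → H.
Square (2°×1°, digits 0–9): lon ⌊11.7233/2⌋ = 5; lat ⌊1.0956/1⌋ = 1.
Subsquare (5′×2.5′, letters a–x): lon ⌊1.7233/0.0833333⌋ = 20 → u; lat ⌊0.0956/0.0416667⌋ = 2 → c.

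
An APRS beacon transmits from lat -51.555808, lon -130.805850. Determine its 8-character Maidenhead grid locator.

Offset from 180°W / 90°S: lon 49.19415°, lat 38.44419°.
Field: 49.19415/20 → 2 → C, 38.44419/10 → 3 → D; chars CD.
Square: 9.19415/2 → 4, 8.44419/1 → 8; chars 48.
Subsquare: 1.19415/0.0833333 → 14 → o, 0.44419/0.0416667 → 10 → k; chars ok.
Extended square: 0.02748/0.00833333 → 3, 0.02753/0.00416667 → 6; chars 36.

CD48ok36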